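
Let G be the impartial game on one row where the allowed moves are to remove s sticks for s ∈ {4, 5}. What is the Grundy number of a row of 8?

Build the Grundy sequence with g(k) = mex{g(k−s) : s ∈ {4, 5}, s ≤ k}:
g(0) = mex{} = 0
g(1) = mex{} = 0
g(2) = mex{} = 0
g(3) = mex{} = 0
g(4) = mex{0} = 1
g(5) = mex{0} = 1
g(6) = mex{0} = 1
g(7) = mex{0} = 1
g(8) = mex{0,1} = 2
So g(8) = 2.

2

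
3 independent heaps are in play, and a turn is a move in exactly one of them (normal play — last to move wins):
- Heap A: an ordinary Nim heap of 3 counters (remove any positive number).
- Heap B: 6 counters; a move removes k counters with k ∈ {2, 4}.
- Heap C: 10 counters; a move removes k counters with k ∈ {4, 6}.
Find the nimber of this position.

3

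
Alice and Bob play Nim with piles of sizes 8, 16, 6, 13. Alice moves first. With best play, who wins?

Alice wins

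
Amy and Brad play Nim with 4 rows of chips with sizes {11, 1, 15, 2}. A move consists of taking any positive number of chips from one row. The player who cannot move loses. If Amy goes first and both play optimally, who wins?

Amy wins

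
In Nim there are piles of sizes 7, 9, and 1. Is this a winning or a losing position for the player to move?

Winning position

Nim-sum: 7 ^ 9 ^ 1 = 15.
The nim-sum is 15 ≠ 0, so this is an N-position: the player to move can win.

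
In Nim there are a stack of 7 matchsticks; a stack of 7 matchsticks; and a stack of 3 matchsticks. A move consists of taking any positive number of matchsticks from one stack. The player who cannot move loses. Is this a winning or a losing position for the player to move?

Winning position

Nim-sum: 7 ^ 7 ^ 3 = 3.
The nim-sum is 3 ≠ 0, so this is an N-position: the player to move can win.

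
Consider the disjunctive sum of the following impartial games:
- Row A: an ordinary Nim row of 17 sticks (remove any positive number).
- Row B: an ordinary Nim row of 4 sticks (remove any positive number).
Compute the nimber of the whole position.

21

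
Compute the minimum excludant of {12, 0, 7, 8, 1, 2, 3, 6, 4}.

The values 0, 1, 2, 3, 4 are all present; 5 is the first non-negative integer missing from the set.

5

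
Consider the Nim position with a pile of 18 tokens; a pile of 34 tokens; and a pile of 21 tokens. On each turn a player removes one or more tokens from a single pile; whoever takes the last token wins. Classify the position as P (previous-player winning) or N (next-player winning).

N-position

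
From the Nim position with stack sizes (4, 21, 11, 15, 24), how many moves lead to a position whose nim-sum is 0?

Nim-sum: 4 XOR 21 XOR 11 XOR 15 XOR 24 = 13.
The overall nim-sum is X = 13. A stack of size p has a winning move iff p XOR X < p (reduce it to p XOR X).
  4: 4 XOR 13 = 9 ≥ 4 — no move.
  21: 21 XOR 13 = 24 ≥ 21 — no move.
  11: 11 XOR 13 = 6 < 11 — winning move (to 6).
  15: 15 XOR 13 = 2 < 15 — winning move (to 2).
  24: 24 XOR 13 = 21 < 24 — winning move (to 21).
That gives 3 winning moves.

3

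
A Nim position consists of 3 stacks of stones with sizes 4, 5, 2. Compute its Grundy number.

3

Bitwise XOR of the heap sizes:
  100  (4)
  101  (5)
  010  (2)
  ---
  011  (3)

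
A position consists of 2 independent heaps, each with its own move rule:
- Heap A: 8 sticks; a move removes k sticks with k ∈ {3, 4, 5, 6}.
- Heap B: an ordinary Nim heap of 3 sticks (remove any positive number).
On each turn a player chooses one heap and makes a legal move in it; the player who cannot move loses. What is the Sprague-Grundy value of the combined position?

For heap A, compute g(0), g(1), … with moves {3, 4, 5, 6}:
k:     0  1  2  3  4  5  6  7  8
g(k):  0  0  0  1  1  1  2  2  2
So g(8) = 2.
Heap B is a plain Nim heap of size 3, so its Grundy value is 3.
By the Sprague-Grundy theorem, the Grundy value of a sum of independent games is the XOR of the component values.
Combined value = 2 ⊕ 3 = 1.

1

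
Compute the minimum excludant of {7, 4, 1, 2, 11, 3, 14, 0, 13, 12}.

5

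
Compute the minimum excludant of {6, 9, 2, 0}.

1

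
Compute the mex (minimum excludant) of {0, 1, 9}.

2

The values 0, 1 are all present; 2 is the first non-negative integer missing from the set.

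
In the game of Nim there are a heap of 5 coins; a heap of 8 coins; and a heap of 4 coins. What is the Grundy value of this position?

9

Nim-sum: 5 ^ 8 ^ 4 = 9.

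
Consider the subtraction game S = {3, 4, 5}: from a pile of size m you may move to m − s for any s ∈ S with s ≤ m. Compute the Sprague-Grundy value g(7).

2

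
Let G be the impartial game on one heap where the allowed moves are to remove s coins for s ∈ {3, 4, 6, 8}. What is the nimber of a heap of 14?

Compute g(0), g(1), … for moves {3, 4, 6, 8}:
k:     0  1  2  3  4  5  6  7  8  9 10 11 12 13 14
g(k):  0  0  0  1  1  1  2  2  2  3  3  0  0  0  1
So g(14) = 1.

1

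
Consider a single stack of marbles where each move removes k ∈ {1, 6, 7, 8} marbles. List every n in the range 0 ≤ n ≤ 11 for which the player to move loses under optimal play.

0, 2, 4

Compute g(0), g(1), … for moves {1, 6, 7, 8}:
g(0) = mex{} = 0
g(1) = mex{0} = 1
g(2) = mex{1} = 0
g(3) = mex{0} = 1
g(4) = mex{1} = 0
g(5) = mex{0} = 1
g(6) = mex{0,1} = 2
g(7) = mex{0,1,2} = 3
g(8) = mex{0,1,3} = 2
g(9) = mex{0,1,2} = 3
g(10) = mex{0,1,3} = 2
g(11) = mex{0,1,2} = 3
The P-positions (g = 0) in 0..11 are 0, 2, 4.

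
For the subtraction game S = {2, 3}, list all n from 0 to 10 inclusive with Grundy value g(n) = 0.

0, 1, 5, 6, 10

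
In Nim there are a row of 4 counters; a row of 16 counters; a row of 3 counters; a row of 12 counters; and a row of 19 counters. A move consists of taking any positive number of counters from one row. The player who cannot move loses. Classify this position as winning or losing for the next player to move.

Nim-sum: 4 XOR 16 XOR 3 XOR 12 XOR 19 = 8.
The nim-sum is 8 ≠ 0, so this is an N-position: the player to move can win.

Winning position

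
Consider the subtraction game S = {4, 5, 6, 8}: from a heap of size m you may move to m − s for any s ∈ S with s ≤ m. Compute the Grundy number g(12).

0

Compute g(0), g(1), … for moves {4, 5, 6, 8}:
g(0) = mex{} = 0
g(1) = mex{} = 0
g(2) = mex{} = 0
g(3) = mex{} = 0
g(4) = mex{0} = 1
g(5) = mex{0} = 1
g(6) = mex{0} = 1
g(7) = mex{0} = 1
g(8) = mex{0,1} = 2
g(9) = mex{0,1} = 2
g(10) = mex{0,1} = 2
g(11) = mex{0,1} = 2
g(12) = mex{1,2} = 0
So g(12) = 0.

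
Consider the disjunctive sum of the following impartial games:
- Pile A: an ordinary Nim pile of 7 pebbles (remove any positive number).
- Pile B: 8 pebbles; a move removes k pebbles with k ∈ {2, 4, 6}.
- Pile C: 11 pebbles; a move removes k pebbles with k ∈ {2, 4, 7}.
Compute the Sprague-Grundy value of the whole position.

6

Pile A is a plain Nim pile of size 7, so its Grundy value is 7.
For pile B, compute g(0), g(1), … with moves {2, 4, 6}:
g(0) = mex{} = 0
g(1) = mex{} = 0
g(2) = mex{0} = 1
g(3) = mex{0} = 1
g(4) = mex{0,1} = 2
g(5) = mex{0,1} = 2
g(6) = mex{0,1,2} = 3
g(7) = mex{0,1,2} = 3
g(8) = mex{1,2,3} = 0
So g(8) = 0.
Grundy values for pile C (subtraction set {2, 4, 7}):
k:     0  1  2  3  4  5  6  7  8  9 10 11
g(k):  0  0  1  1  2  2  0  3  1  0  2  1
So g(11) = 1.
By the Sprague-Grundy theorem, the Grundy value of a sum of independent games is the XOR of the component values.
Combined value = 7 XOR 0 XOR 1 = 6.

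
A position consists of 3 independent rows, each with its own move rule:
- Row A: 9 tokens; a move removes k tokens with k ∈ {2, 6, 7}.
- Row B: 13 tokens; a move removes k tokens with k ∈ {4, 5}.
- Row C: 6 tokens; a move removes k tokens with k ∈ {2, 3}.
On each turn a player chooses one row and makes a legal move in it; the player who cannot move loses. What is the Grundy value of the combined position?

For row A, compute g(0), g(1), … with moves {2, 6, 7}:
g(0) = mex{} = 0
g(1) = mex{} = 0
g(2) = mex{0} = 1
g(3) = mex{0} = 1
g(4) = mex{1} = 0
g(5) = mex{1} = 0
g(6) = mex{0} = 1
g(7) = mex{0} = 1
g(8) = mex{0,1} = 2
g(9) = mex{1} = 0
So g(9) = 0.
Build the Grundy sequence for row B with g(k) = mex{g(k−s) : s ∈ {4, 5}, s ≤ k}:
k:     0  1  2  3  4  5  6  7  8  9 10 11 12 13
g(k):  0  0  0  0  1  1  1  1  2  0  0  0  0  1
So g(13) = 1.
For row C, compute g(0), g(1), … with moves {2, 3}:
g(0) = mex{} = 0
g(1) = mex{} = 0
g(2) = mex{0} = 1
g(3) = mex{0} = 1
g(4) = mex{0,1} = 2
g(5) = mex{1} = 0
g(6) = mex{1,2} = 0
So g(6) = 0.
By the Sprague-Grundy theorem, the Grundy value of a sum of independent games is the XOR of the component values.
Combined value = 0 XOR 1 XOR 0 = 1.

1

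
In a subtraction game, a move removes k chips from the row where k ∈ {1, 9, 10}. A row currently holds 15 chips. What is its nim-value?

Compute g(0), g(1), … for moves {1, 9, 10}:
k:     0  1  2  3  4  5  6  7  8  9 10 11 12 13 14 15
g(k):  0  1  0  1  0  1  0  1  0  1  2  3  2  3  2  3
So g(15) = 3.

3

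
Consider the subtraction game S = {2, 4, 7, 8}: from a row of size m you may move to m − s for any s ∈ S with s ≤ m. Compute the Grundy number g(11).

0

Grundy values for subtraction set {2, 4, 7, 8}:
g(0) = mex{} = 0
g(1) = mex{} = 0
g(2) = mex{0} = 1
g(3) = mex{0} = 1
g(4) = mex{0,1} = 2
g(5) = mex{0,1} = 2
g(6) = mex{1,2} = 0
g(7) = mex{0,1,2} = 3
g(8) = mex{0,2} = 1
g(9) = mex{0,1,2,3} = 4
g(10) = mex{0,1} = 2
g(11) = mex{1,2,3,4} = 0
So g(11) = 0.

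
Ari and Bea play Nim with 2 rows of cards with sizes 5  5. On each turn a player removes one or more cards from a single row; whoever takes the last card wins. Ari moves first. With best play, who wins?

Bitwise XOR of the heap sizes:
  101  (5)
  101  (5)
  ---
  000  (0)
The nim-sum is 0, so this is a P-position: the player to move is in a losing position under optimal play; Ari is about to move from it and so loses — Bea wins.

Bea wins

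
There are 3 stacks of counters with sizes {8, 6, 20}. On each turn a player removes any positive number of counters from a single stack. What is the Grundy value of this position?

Compute the nim-sum pairwise:
8 XOR 6 = 14
14 XOR 20 = 26

26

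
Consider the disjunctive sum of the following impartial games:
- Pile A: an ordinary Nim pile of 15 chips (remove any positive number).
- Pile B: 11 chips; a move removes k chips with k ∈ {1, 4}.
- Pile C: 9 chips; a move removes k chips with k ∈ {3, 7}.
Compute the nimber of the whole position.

15

Pile A is a plain Nim pile of size 15, so its Grundy value is 15.
For pile B, compute g(0), g(1), … with moves {1, 4}:
k:     0  1  2  3  4  5  6  7  8  9 10 11
g(k):  0  1  0  1  2  0  1  0  1  2  0  1
So g(11) = 1.
Grundy values for pile C (subtraction set {3, 7}):
g(0) = mex{} = 0
g(1) = mex{} = 0
g(2) = mex{} = 0
g(3) = mex{0} = 1
g(4) = mex{0} = 1
g(5) = mex{0} = 1
g(6) = mex{1} = 0
g(7) = mex{0,1} = 2
g(8) = mex{0,1} = 2
g(9) = mex{0} = 1
So g(9) = 1.
By the Sprague-Grundy theorem, the Grundy value of a sum of independent games is the XOR of the component values.
Combined value = 15 ⊕ 1 ⊕ 1 = 15.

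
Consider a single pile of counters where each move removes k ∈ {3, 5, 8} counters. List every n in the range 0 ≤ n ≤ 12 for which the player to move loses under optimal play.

0, 1, 2, 11, 12

Build the Grundy sequence with g(k) = mex{g(k−s) : s ∈ {3, 5, 8}, s ≤ k}:
g(0) = mex{} = 0
g(1) = mex{} = 0
g(2) = mex{} = 0
g(3) = mex{0} = 1
g(4) = mex{0} = 1
g(5) = mex{0} = 1
g(6) = mex{0,1} = 2
g(7) = mex{0,1} = 2
g(8) = mex{0,1} = 2
g(9) = mex{0,1,2} = 3
g(10) = mex{0,1,2} = 3
g(11) = mex{1,2} = 0
g(12) = mex{1,2,3} = 0
The P-positions (g = 0) in 0..12 are 0, 1, 2, 11, 12.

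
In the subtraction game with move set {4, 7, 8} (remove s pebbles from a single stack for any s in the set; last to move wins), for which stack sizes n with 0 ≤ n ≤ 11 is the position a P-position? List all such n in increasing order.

0, 1, 2, 3

Compute g(0), g(1), … for moves {4, 7, 8}:
k:     0  1  2  3  4  5  6  7  8  9 10 11
g(k):  0  0  0  0  1  1  1  1  2  2  2  2
The P-positions (g = 0) in 0..11 are 0, 1, 2, 3.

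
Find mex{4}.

0 is not in the set, so the mex is 0.

0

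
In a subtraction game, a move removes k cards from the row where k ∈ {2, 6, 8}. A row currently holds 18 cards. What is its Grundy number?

Build the Grundy sequence with g(k) = mex{g(k−s) : s ∈ {2, 6, 8}, s ≤ k}:
k:     0  1  2  3  4  5  6  7  8  9 10 11 12 13 14 15 16 17 18
g(k):  0  0  1  1  0  0  1  1  2  2  3  3  2  2  0  0  1  1  0
So g(18) = 0.

0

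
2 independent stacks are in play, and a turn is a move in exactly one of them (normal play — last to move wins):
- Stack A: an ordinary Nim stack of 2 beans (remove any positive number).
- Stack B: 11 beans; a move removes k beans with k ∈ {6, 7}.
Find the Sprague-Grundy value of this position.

Stack A is a plain Nim stack of size 2, so its Grundy value is 2.
For stack B, compute g(0), g(1), … with moves {6, 7}:
g(0) = mex{} = 0
g(1) = mex{} = 0
g(2) = mex{} = 0
g(3) = mex{} = 0
g(4) = mex{} = 0
g(5) = mex{} = 0
g(6) = mex{0} = 1
g(7) = mex{0} = 1
g(8) = mex{0} = 1
g(9) = mex{0} = 1
g(10) = mex{0} = 1
g(11) = mex{0} = 1
So g(11) = 1.
By the Sprague-Grundy theorem, the Grundy value of a sum of independent games is the XOR of the component values.
Combined value = 2 ⊕ 1 = 3.

3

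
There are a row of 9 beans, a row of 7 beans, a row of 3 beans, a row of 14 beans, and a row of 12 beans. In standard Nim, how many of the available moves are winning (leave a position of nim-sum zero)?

In binary:
  1001  (9)
  0111  (7)
  0011  (3)
  1110  (14)
  1100  (12)
  ----
  1111  (15)
The overall nim-sum is X = 15. A row of size p has a winning move iff p XOR X < p (reduce it to p XOR X).
  9: 9 XOR 15 = 6 < 9 — winning move (to 6).
  7: 7 XOR 15 = 8 ≥ 7 — no move.
  3: 3 XOR 15 = 12 ≥ 3 — no move.
  14: 14 XOR 15 = 1 < 14 — winning move (to 1).
  12: 12 XOR 15 = 3 < 12 — winning move (to 3).
That gives 3 winning moves.

3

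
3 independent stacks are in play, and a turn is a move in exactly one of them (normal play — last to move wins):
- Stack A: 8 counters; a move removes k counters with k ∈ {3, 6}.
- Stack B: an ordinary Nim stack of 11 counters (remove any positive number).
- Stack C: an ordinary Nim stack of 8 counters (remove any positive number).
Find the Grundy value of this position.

1

Build the Grundy sequence for stack A with g(k) = mex{g(k−s) : s ∈ {3, 6}, s ≤ k}:
k:     0  1  2  3  4  5  6  7  8
g(k):  0  0  0  1  1  1  2  2  2
So g(8) = 2.
Stack B is a plain Nim stack of size 11, so its Grundy value is 11.
Stack C is a plain Nim stack of size 8, so its Grundy value is 8.
By the Sprague-Grundy theorem, the Grundy value of a sum of independent games is the XOR of the component values.
Combined value = 2 ⊕ 11 ⊕ 8 = 1.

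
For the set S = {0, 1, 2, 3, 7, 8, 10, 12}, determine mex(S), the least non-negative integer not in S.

4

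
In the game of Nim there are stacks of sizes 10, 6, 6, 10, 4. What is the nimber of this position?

Compute the nim-sum pairwise:
10 ^ 6 = 12
12 ^ 6 = 10
10 ^ 10 = 0
0 ^ 4 = 4

4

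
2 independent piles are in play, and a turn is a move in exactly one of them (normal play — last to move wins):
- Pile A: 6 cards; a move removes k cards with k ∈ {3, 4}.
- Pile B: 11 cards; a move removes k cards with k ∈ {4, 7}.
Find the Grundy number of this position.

2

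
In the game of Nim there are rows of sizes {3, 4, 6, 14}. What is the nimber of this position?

15

Bitwise XOR of the heap sizes:
  0011  (3)
  0100  (4)
  0110  (6)
  1110  (14)
  ----
  1111  (15)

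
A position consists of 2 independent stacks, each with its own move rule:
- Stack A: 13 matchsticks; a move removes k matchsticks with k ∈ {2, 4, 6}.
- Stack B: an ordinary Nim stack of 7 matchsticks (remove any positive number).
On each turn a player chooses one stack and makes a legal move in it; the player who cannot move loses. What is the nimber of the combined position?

Grundy values for stack A (subtraction set {2, 4, 6}):
g(0) = mex{} = 0
g(1) = mex{} = 0
g(2) = mex{0} = 1
g(3) = mex{0} = 1
g(4) = mex{0,1} = 2
g(5) = mex{0,1} = 2
g(6) = mex{0,1,2} = 3
g(7) = mex{0,1,2} = 3
g(8) = mex{1,2,3} = 0
g(9) = mex{1,2,3} = 0
g(10) = mex{0,2,3} = 1
g(11) = mex{0,2,3} = 1
g(12) = mex{0,1,3} = 2
g(13) = mex{0,1,3} = 2
So g(13) = 2.
Stack B is a plain Nim stack of size 7, so its Grundy value is 7.
The value of a disjunctive sum is the nim-sum of the parts.
Combined value = 2 ⊕ 7 = 5.

5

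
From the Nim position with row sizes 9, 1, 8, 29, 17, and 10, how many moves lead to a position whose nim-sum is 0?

1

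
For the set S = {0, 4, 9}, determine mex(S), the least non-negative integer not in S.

0 is in the set but 1 is not, so the mex is 1.

1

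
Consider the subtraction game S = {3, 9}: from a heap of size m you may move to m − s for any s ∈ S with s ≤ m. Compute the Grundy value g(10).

1

Grundy values for subtraction set {3, 9}:
k:     0  1  2  3  4  5  6  7  8  9 10
g(k):  0  0  0  1  1  1  0  0  0  1  1
So g(10) = 1.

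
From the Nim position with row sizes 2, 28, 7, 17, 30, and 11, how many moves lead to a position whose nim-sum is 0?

Bitwise XOR of the heap sizes:
  00010  (2)
  11100  (28)
  00111  (7)
  10001  (17)
  11110  (30)
  01011  (11)
  -----
  11101  (29)
The overall nim-sum is X = 29. A row of size p has a winning move iff p XOR X < p (reduce it to p XOR X).
  2: 2 XOR 29 = 31 ≥ 2 — no move.
  28: 28 XOR 29 = 1 < 28 — winning move (to 1).
  7: 7 XOR 29 = 26 ≥ 7 — no move.
  17: 17 XOR 29 = 12 < 17 — winning move (to 12).
  30: 30 XOR 29 = 3 < 30 — winning move (to 3).
  11: 11 XOR 29 = 22 ≥ 11 — no move.
That gives 3 winning moves.

3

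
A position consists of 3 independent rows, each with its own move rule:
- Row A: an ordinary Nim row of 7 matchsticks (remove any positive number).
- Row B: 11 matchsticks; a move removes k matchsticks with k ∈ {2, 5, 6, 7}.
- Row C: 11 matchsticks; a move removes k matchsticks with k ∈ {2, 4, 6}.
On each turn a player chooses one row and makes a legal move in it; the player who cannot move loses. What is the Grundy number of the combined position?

5

Row A is a plain Nim row of size 7, so its Grundy value is 7.
Build the Grundy sequence for row B with g(k) = mex{g(k−s) : s ∈ {2, 5, 6, 7}, s ≤ k}:
g(0) = mex{} = 0
g(1) = mex{} = 0
g(2) = mex{0} = 1
g(3) = mex{0} = 1
g(4) = mex{1} = 0
g(5) = mex{0,1} = 2
g(6) = mex{0} = 1
g(7) = mex{0,1,2} = 3
g(8) = mex{0,1} = 2
g(9) = mex{0,1,3} = 2
g(10) = mex{0,1,2} = 3
g(11) = mex{0,1,2} = 3
So g(11) = 3.
Build the Grundy sequence for row C with g(k) = mex{g(k−s) : s ∈ {2, 4, 6}, s ≤ k}:
k:     0  1  2  3  4  5  6  7  8  9 10 11
g(k):  0  0  1  1  2  2  3  3  0  0  1  1
So g(11) = 1.
The value of a disjunctive sum is the nim-sum of the parts.
Combined value = 7 ⊕ 3 ⊕ 1 = 5.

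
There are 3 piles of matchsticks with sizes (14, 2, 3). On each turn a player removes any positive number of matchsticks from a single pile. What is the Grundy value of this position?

Bitwise XOR of the heap sizes:
  1110  (14)
  0010  (2)
  0011  (3)
  ----
  1111  (15)

15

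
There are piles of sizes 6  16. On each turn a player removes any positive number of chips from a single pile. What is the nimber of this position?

22

Nim-sum: 6 XOR 16 = 22.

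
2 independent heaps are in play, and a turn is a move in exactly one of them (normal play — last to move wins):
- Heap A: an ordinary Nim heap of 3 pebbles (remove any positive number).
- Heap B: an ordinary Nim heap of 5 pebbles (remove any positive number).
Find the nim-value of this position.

Heap A is a plain Nim heap of size 3, so its Grundy value is 3.
Heap B is a plain Nim heap of size 5, so its Grundy value is 5.
The value of a disjunctive sum is the nim-sum of the parts.
Combined value = 3 XOR 5 = 6.

6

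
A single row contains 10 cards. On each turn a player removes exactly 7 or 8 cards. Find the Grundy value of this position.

1

Compute g(0), g(1), … for moves {7, 8}:
g(0) = mex{} = 0
g(1) = mex{} = 0
g(2) = mex{} = 0
g(3) = mex{} = 0
g(4) = mex{} = 0
g(5) = mex{} = 0
g(6) = mex{} = 0
g(7) = mex{0} = 1
g(8) = mex{0} = 1
g(9) = mex{0} = 1
g(10) = mex{0} = 1
So g(10) = 1.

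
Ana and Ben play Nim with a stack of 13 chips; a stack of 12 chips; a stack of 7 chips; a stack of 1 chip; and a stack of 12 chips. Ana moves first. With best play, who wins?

Bitwise XOR of the heap sizes:
  1101  (13)
  1100  (12)
  0111  (7)
  0001  (1)
  1100  (12)
  ----
  1011  (11)
The nim-sum is 11 ≠ 0, so this is an N-position: the player to move can win; Ana has a winning move.

Ana wins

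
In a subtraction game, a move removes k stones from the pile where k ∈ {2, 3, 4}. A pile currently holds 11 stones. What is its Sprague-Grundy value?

2

Compute g(0), g(1), … for moves {2, 3, 4}:
k:     0  1  2  3  4  5  6  7  8  9 10 11
g(k):  0  0  1  1  2  2  0  0  1  1  2  2
So g(11) = 2.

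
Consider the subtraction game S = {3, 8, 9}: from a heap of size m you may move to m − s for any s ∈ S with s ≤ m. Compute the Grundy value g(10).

1

Grundy values for subtraction set {3, 8, 9}:
k:     0  1  2  3  4  5  6  7  8  9 10
g(k):  0  0  0  1  1  1  0  0  2  1  1
So g(10) = 1.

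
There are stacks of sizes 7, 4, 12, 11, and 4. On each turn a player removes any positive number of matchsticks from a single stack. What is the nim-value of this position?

Write each in binary and XOR column by column:
  0111  (7)
  0100  (4)
  1100  (12)
  1011  (11)
  0100  (4)
  ----
  0000  (0)

0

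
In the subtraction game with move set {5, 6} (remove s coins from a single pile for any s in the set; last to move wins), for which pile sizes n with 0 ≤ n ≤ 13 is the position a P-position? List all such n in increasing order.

Compute g(0), g(1), … for moves {5, 6}:
g(0) = mex{} = 0
g(1) = mex{} = 0
g(2) = mex{} = 0
g(3) = mex{} = 0
g(4) = mex{} = 0
g(5) = mex{0} = 1
g(6) = mex{0} = 1
g(7) = mex{0} = 1
g(8) = mex{0} = 1
g(9) = mex{0} = 1
g(10) = mex{0,1} = 2
g(11) = mex{1} = 0
g(12) = mex{1} = 0
g(13) = mex{1} = 0
The P-positions (g = 0) in 0..13 are 0, 1, 2, 3, 4, 11, 12, 13.

0, 1, 2, 3, 4, 11, 12, 13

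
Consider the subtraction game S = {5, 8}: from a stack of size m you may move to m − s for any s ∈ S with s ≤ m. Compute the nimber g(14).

Build the Grundy sequence with g(k) = mex{g(k−s) : s ∈ {5, 8}, s ≤ k}:
k:     0  1  2  3  4  5  6  7  8  9 10 11 12 13 14
g(k):  0  0  0  0  0  1  1  1  1  1  2  2  2  0  0
So g(14) = 0.

0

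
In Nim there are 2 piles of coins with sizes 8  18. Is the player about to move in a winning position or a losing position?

Winning position

Nim-sum: 8 ⊕ 18 = 26.
The nim-sum is 26 ≠ 0, so this is an N-position: the player to move can win.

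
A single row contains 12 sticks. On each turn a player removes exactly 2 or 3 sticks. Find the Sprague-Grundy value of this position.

1

Compute g(0), g(1), … for moves {2, 3}:
k:     0  1  2  3  4  5  6  7  8  9 10 11 12
g(k):  0  0  1  1  2  0  0  1  1  2  0  0  1
So g(12) = 1.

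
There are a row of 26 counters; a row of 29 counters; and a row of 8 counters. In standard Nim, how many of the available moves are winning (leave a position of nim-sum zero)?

3

Compute the nim-sum pairwise:
26 XOR 29 = 7
7 XOR 8 = 15
The overall nim-sum is X = 15. A row of size p has a winning move iff p XOR X < p (reduce it to p XOR X).
  26: 26 XOR 15 = 21 < 26 — winning move (to 21).
  29: 29 XOR 15 = 18 < 29 — winning move (to 18).
  8: 8 XOR 15 = 7 < 8 — winning move (to 7).
That gives 3 winning moves.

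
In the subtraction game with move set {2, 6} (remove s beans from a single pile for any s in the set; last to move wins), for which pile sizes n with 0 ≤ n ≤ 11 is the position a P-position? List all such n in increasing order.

Build the Grundy sequence with g(k) = mex{g(k−s) : s ∈ {2, 6}, s ≤ k}:
k:     0  1  2  3  4  5  6  7  8  9 10 11
g(k):  0  0  1  1  0  0  1  1  0  0  1  1
The P-positions (g = 0) in 0..11 are 0, 1, 4, 5, 8, 9.

0, 1, 4, 5, 8, 9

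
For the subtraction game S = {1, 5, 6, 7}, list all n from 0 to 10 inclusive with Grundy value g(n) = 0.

Grundy values for subtraction set {1, 5, 6, 7}:
g(0) = mex{} = 0
g(1) = mex{0} = 1
g(2) = mex{1} = 0
g(3) = mex{0} = 1
g(4) = mex{1} = 0
g(5) = mex{0} = 1
g(6) = mex{0,1} = 2
g(7) = mex{0,1,2} = 3
g(8) = mex{0,1,3} = 2
g(9) = mex{0,1,2} = 3
g(10) = mex{0,1,3} = 2
The P-positions (g = 0) in 0..10 are 0, 2, 4.

0, 2, 4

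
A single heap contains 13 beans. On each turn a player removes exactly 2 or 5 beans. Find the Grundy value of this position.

Build the Grundy sequence with g(k) = mex{g(k−s) : s ∈ {2, 5}, s ≤ k}:
g(0) = mex{} = 0
g(1) = mex{} = 0
g(2) = mex{0} = 1
g(3) = mex{0} = 1
g(4) = mex{1} = 0
g(5) = mex{0,1} = 2
g(6) = mex{0} = 1
g(7) = mex{1,2} = 0
g(8) = mex{1} = 0
g(9) = mex{0} = 1
g(10) = mex{0,2} = 1
g(11) = mex{1} = 0
g(12) = mex{0,1} = 2
g(13) = mex{0} = 1
So g(13) = 1.

1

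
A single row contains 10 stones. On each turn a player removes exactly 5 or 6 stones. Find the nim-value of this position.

Build the Grundy sequence with g(k) = mex{g(k−s) : s ∈ {5, 6}, s ≤ k}:
k:     0  1  2  3  4  5  6  7  8  9 10
g(k):  0  0  0  0  0  1  1  1  1  1  2
So g(10) = 2.

2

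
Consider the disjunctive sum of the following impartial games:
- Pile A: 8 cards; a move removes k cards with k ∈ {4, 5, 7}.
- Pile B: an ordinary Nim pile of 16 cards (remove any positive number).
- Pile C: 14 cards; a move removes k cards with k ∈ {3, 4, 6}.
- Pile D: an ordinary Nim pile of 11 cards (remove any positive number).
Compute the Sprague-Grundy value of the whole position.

For pile A, compute g(0), g(1), … with moves {4, 5, 7}:
g(0) = mex{} = 0
g(1) = mex{} = 0
g(2) = mex{} = 0
g(3) = mex{} = 0
g(4) = mex{0} = 1
g(5) = mex{0} = 1
g(6) = mex{0} = 1
g(7) = mex{0} = 1
g(8) = mex{0,1} = 2
So g(8) = 2.
Pile B is a plain Nim pile of size 16, so its Grundy value is 16.
For pile C, compute g(0), g(1), … with moves {3, 4, 6}:
g(0) = mex{} = 0
g(1) = mex{} = 0
g(2) = mex{} = 0
g(3) = mex{0} = 1
g(4) = mex{0} = 1
g(5) = mex{0} = 1
g(6) = mex{0,1} = 2
g(7) = mex{0,1} = 2
g(8) = mex{0,1} = 2
g(9) = mex{1,2} = 0
g(10) = mex{1,2} = 0
g(11) = mex{1,2} = 0
g(12) = mex{0,2} = 1
g(13) = mex{0,2} = 1
g(14) = mex{0,2} = 1
So g(14) = 1.
Pile D is a plain Nim pile of size 11, so its Grundy value is 11.
By the Sprague-Grundy theorem, the Grundy value of a sum of independent games is the XOR of the component values.
Combined value = 2 ⊕ 16 ⊕ 1 ⊕ 11 = 24.

24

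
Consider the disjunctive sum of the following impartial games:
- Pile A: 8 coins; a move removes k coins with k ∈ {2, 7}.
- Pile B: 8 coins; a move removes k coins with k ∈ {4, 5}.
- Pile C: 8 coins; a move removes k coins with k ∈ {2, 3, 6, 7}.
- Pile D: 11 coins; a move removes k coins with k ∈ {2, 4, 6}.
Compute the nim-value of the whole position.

For pile A, compute g(0), g(1), … with moves {2, 7}:
g(0) = mex{} = 0
g(1) = mex{} = 0
g(2) = mex{0} = 1
g(3) = mex{0} = 1
g(4) = mex{1} = 0
g(5) = mex{1} = 0
g(6) = mex{0} = 1
g(7) = mex{0} = 1
g(8) = mex{0,1} = 2
So g(8) = 2.
Grundy values for pile B (subtraction set {4, 5}):
g(0) = mex{} = 0
g(1) = mex{} = 0
g(2) = mex{} = 0
g(3) = mex{} = 0
g(4) = mex{0} = 1
g(5) = mex{0} = 1
g(6) = mex{0} = 1
g(7) = mex{0} = 1
g(8) = mex{0,1} = 2
So g(8) = 2.
For pile C, compute g(0), g(1), … with moves {2, 3, 6, 7}:
g(0) = mex{} = 0
g(1) = mex{} = 0
g(2) = mex{0} = 1
g(3) = mex{0} = 1
g(4) = mex{0,1} = 2
g(5) = mex{1} = 0
g(6) = mex{0,1,2} = 3
g(7) = mex{0,2} = 1
g(8) = mex{0,1,3} = 2
So g(8) = 2.
Grundy values for pile D (subtraction set {2, 4, 6}):
k:     0  1  2  3  4  5  6  7  8  9 10 11
g(k):  0  0  1  1  2  2  3  3  0  0  1  1
So g(11) = 1.
The value of a disjunctive sum is the nim-sum of the parts.
Combined value = 2 XOR 2 XOR 2 XOR 1 = 3.

3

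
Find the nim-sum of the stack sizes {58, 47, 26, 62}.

Bitwise XOR of the heap sizes:
  111010  (58)
  101111  (47)
  011010  (26)
  111110  (62)
  ------
  110001  (49)

49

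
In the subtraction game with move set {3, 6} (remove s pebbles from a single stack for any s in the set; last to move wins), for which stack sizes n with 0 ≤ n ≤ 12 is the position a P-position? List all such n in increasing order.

0, 1, 2, 9, 10, 11

Build the Grundy sequence with g(k) = mex{g(k−s) : s ∈ {3, 6}, s ≤ k}:
k:     0  1  2  3  4  5  6  7  8  9 10 11 12
g(k):  0  0  0  1  1  1  2  2  2  0  0  0  1
The P-positions (g = 0) in 0..12 are 0, 1, 2, 9, 10, 11.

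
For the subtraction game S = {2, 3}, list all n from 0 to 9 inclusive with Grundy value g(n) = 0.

0, 1, 5, 6

Compute g(0), g(1), … for moves {2, 3}:
g(0) = mex{} = 0
g(1) = mex{} = 0
g(2) = mex{0} = 1
g(3) = mex{0} = 1
g(4) = mex{0,1} = 2
g(5) = mex{1} = 0
g(6) = mex{1,2} = 0
g(7) = mex{0,2} = 1
g(8) = mex{0} = 1
g(9) = mex{0,1} = 2
The P-positions (g = 0) in 0..9 are 0, 1, 5, 6.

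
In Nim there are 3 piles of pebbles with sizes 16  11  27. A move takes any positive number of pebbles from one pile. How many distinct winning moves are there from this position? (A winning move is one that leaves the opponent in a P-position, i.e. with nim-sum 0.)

0

Nim-sum: 16 ⊕ 11 ⊕ 27 = 0.
The nim-sum is already 0, so every move leaves a nonzero nim-sum — there are no winning moves.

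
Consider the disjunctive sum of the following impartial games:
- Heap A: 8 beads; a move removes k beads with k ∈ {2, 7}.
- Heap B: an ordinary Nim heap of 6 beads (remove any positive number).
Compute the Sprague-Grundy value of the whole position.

Build the Grundy sequence for heap A with g(k) = mex{g(k−s) : s ∈ {2, 7}, s ≤ k}:
k:     0  1  2  3  4  5  6  7  8
g(k):  0  0  1  1  0  0  1  1  2
So g(8) = 2.
Heap B is a plain Nim heap of size 6, so its Grundy value is 6.
By the Sprague-Grundy theorem, the Grundy value of a sum of independent games is the XOR of the component values.
Combined value = 2 XOR 6 = 4.

4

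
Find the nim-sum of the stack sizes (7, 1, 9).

Nim-sum: 7 XOR 1 XOR 9 = 15.

15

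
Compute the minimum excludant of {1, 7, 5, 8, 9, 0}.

2

The values 0, 1 are all present; 2 is the first non-negative integer missing from the set.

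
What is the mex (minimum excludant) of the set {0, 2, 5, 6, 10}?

0 is in the set but 1 is not, so the mex is 1.

1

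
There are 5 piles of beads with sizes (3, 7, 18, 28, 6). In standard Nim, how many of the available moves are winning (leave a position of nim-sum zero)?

1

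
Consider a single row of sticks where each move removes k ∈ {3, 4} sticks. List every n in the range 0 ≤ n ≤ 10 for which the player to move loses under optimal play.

0, 1, 2, 7, 8, 9

Compute g(0), g(1), … for moves {3, 4}:
k:     0  1  2  3  4  5  6  7  8  9 10
g(k):  0  0  0  1  1  1  2  0  0  0  1
The P-positions (g = 0) in 0..10 are 0, 1, 2, 7, 8, 9.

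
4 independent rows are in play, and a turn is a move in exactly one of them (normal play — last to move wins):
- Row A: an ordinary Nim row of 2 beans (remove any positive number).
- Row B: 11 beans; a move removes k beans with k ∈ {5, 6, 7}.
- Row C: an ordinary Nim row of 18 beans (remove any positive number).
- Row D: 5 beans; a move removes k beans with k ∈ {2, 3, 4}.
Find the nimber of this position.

Row A is a plain Nim row of size 2, so its Grundy value is 2.
Build the Grundy sequence for row B with g(k) = mex{g(k−s) : s ∈ {5, 6, 7}, s ≤ k}:
g(0) = mex{} = 0
g(1) = mex{} = 0
g(2) = mex{} = 0
g(3) = mex{} = 0
g(4) = mex{} = 0
g(5) = mex{0} = 1
g(6) = mex{0} = 1
g(7) = mex{0} = 1
g(8) = mex{0} = 1
g(9) = mex{0} = 1
g(10) = mex{0,1} = 2
g(11) = mex{0,1} = 2
So g(11) = 2.
Row C is a plain Nim row of size 18, so its Grundy value is 18.
For row D, compute g(0), g(1), … with moves {2, 3, 4}:
g(0) = mex{} = 0
g(1) = mex{} = 0
g(2) = mex{0} = 1
g(3) = mex{0} = 1
g(4) = mex{0,1} = 2
g(5) = mex{0,1} = 2
So g(5) = 2.
The value of a disjunctive sum is the nim-sum of the parts.
Combined value = 2 XOR 2 XOR 18 XOR 2 = 16.

16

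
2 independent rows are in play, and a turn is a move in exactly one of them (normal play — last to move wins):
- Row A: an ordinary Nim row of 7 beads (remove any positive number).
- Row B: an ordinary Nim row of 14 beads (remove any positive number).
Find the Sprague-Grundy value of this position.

Row A is a plain Nim row of size 7, so its Grundy value is 7.
Row B is a plain Nim row of size 14, so its Grundy value is 14.
By the Sprague-Grundy theorem, the Grundy value of a sum of independent games is the XOR of the component values.
Combined value = 7 XOR 14 = 9.

9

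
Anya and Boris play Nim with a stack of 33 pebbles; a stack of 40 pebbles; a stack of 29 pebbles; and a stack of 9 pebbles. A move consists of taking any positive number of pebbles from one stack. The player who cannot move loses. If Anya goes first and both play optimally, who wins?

Compute the nim-sum pairwise:
33 ^ 40 = 9
9 ^ 29 = 20
20 ^ 9 = 29
The nim-sum is 29 ≠ 0, so this is an N-position: the player to move can win; Anya has a winning move.

Anya wins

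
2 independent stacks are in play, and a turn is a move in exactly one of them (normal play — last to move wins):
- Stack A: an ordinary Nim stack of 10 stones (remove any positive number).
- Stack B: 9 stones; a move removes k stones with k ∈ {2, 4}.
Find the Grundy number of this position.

Stack A is a plain Nim stack of size 10, so its Grundy value is 10.
Build the Grundy sequence for stack B with g(k) = mex{g(k−s) : s ∈ {2, 4}, s ≤ k}:
g(0) = mex{} = 0
g(1) = mex{} = 0
g(2) = mex{0} = 1
g(3) = mex{0} = 1
g(4) = mex{0,1} = 2
g(5) = mex{0,1} = 2
g(6) = mex{1,2} = 0
g(7) = mex{1,2} = 0
g(8) = mex{0,2} = 1
g(9) = mex{0,2} = 1
So g(9) = 1.
The value of a disjunctive sum is the nim-sum of the parts.
Combined value = 10 ⊕ 1 = 11.

11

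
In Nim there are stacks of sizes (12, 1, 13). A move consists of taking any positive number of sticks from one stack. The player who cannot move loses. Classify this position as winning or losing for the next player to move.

Losing position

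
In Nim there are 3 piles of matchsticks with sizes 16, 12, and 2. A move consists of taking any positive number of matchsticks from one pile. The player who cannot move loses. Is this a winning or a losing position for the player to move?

Winning position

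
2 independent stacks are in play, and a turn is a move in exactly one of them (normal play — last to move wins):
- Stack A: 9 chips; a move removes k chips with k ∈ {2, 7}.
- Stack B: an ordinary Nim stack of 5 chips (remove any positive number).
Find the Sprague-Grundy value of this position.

5

Grundy values for stack A (subtraction set {2, 7}):
g(0) = mex{} = 0
g(1) = mex{} = 0
g(2) = mex{0} = 1
g(3) = mex{0} = 1
g(4) = mex{1} = 0
g(5) = mex{1} = 0
g(6) = mex{0} = 1
g(7) = mex{0} = 1
g(8) = mex{0,1} = 2
g(9) = mex{1} = 0
So g(9) = 0.
Stack B is a plain Nim stack of size 5, so its Grundy value is 5.
The value of a disjunctive sum is the nim-sum of the parts.
Combined value = 0 XOR 5 = 5.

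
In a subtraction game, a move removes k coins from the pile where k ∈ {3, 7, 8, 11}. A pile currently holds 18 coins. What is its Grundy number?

Grundy values for subtraction set {3, 7, 8, 11}:
k:     0  1  2  3  4  5  6  7  8  9 10 11 12 13 14 15 16 17 18
g(k):  0  0  0  1  1  1  0  2  2  1  3  3  2  2  4  0  0  2  1
So g(18) = 1.

1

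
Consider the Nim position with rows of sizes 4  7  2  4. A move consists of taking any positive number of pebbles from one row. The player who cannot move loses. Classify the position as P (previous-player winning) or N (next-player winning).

N-position

Compute the nim-sum pairwise:
4 ^ 7 = 3
3 ^ 2 = 1
1 ^ 4 = 5
The nim-sum is 5 ≠ 0, so this is an N-position: the player to move can win.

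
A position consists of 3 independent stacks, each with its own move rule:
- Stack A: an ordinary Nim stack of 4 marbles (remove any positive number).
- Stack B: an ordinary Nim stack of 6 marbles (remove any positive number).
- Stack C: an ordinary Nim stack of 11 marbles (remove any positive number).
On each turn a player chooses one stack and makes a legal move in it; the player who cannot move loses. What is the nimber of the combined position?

9

Stack A is a plain Nim stack of size 4, so its Grundy value is 4.
Stack B is a plain Nim stack of size 6, so its Grundy value is 6.
Stack C is a plain Nim stack of size 11, so its Grundy value is 11.
By the Sprague-Grundy theorem, the Grundy value of a sum of independent games is the XOR of the component values.
Combined value = 4 XOR 6 XOR 11 = 9.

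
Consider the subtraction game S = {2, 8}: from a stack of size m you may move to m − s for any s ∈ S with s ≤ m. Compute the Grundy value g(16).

1

Grundy values for subtraction set {2, 8}:
k:     0  1  2  3  4  5  6  7  8  9 10 11 12 13 14 15 16
g(k):  0  0  1  1  0  0  1  1  2  2  0  0  1  1  0  0  1
So g(16) = 1.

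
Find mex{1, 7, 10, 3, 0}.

2

The values 0, 1 are all present; 2 is the first non-negative integer missing from the set.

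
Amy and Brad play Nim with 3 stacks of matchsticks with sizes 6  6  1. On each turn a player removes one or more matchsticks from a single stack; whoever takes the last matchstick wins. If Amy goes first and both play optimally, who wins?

Nim-sum: 6 ^ 6 ^ 1 = 1.
The nim-sum is 1 ≠ 0, so this is an N-position: the player to move can win; Amy has a winning move.

Amy wins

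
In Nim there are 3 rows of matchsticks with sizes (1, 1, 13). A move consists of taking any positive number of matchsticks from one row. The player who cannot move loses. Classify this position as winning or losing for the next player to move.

Winning position

Write each in binary and XOR column by column:
  0001  (1)
  0001  (1)
  1101  (13)
  ----
  1101  (13)
The nim-sum is 13 ≠ 0, so this is an N-position: the player to move can win.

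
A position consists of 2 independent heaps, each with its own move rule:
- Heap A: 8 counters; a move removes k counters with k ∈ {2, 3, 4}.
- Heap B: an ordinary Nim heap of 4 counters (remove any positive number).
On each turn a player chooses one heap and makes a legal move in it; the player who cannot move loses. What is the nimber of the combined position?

5

Build the Grundy sequence for heap A with g(k) = mex{g(k−s) : s ∈ {2, 3, 4}, s ≤ k}:
g(0) = mex{} = 0
g(1) = mex{} = 0
g(2) = mex{0} = 1
g(3) = mex{0} = 1
g(4) = mex{0,1} = 2
g(5) = mex{0,1} = 2
g(6) = mex{1,2} = 0
g(7) = mex{1,2} = 0
g(8) = mex{0,2} = 1
So g(8) = 1.
Heap B is a plain Nim heap of size 4, so its Grundy value is 4.
The value of a disjunctive sum is the nim-sum of the parts.
Combined value = 1 XOR 4 = 5.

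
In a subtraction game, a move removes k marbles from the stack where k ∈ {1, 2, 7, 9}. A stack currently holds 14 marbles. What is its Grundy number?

Grundy values for subtraction set {1, 2, 7, 9}:
g(0) = mex{} = 0
g(1) = mex{0} = 1
g(2) = mex{0,1} = 2
g(3) = mex{1,2} = 0
g(4) = mex{0,2} = 1
g(5) = mex{0,1} = 2
g(6) = mex{1,2} = 0
g(7) = mex{0,2} = 1
g(8) = mex{0,1} = 2
g(9) = mex{0,1,2} = 3
g(10) = mex{0,1,2,3} = 4
g(11) = mex{1,2,3,4} = 0
g(12) = mex{0,2,4} = 1
g(13) = mex{0,1} = 2
g(14) = mex{1,2} = 0
So g(14) = 0.

0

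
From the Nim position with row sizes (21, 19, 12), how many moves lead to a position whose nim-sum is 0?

1

Nim-sum: 21 XOR 19 XOR 12 = 10.
The overall nim-sum is X = 10. A row of size p has a winning move iff p XOR X < p (reduce it to p XOR X).
  21: 21 XOR 10 = 31 ≥ 21 — no move.
  19: 19 XOR 10 = 25 ≥ 19 — no move.
  12: 12 XOR 10 = 6 < 12 — winning move (to 6).
That gives 1 winning move.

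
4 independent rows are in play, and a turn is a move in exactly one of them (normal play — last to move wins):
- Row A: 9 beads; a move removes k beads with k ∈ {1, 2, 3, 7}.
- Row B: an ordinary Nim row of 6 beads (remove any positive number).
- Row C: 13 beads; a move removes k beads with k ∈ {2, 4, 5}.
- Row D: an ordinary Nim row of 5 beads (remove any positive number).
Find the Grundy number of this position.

Grundy values for row A (subtraction set {1, 2, 3, 7}):
g(0) = mex{} = 0
g(1) = mex{0} = 1
g(2) = mex{0,1} = 2
g(3) = mex{0,1,2} = 3
g(4) = mex{1,2,3} = 0
g(5) = mex{0,2,3} = 1
g(6) = mex{0,1,3} = 2
g(7) = mex{0,1,2} = 3
g(8) = mex{1,2,3} = 0
g(9) = mex{0,2,3} = 1
So g(9) = 1.
Row B is a plain Nim row of size 6, so its Grundy value is 6.
For row C, compute g(0), g(1), … with moves {2, 4, 5}:
k:     0  1  2  3  4  5  6  7  8  9 10 11 12 13
g(k):  0  0  1  1  2  2  3  0  0  1  1  2  2  3
So g(13) = 3.
Row D is a plain Nim row of size 5, so its Grundy value is 5.
By the Sprague-Grundy theorem, the Grundy value of a sum of independent games is the XOR of the component values.
Combined value = 1 ⊕ 6 ⊕ 3 ⊕ 5 = 1.

1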